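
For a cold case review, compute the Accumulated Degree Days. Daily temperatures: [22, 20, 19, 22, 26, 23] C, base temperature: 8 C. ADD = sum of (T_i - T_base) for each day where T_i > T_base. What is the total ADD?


Computing ADD day by day:
Day 1: max(0, 22 - 8) = 14
Day 2: max(0, 20 - 8) = 12
Day 3: max(0, 19 - 8) = 11
Day 4: max(0, 22 - 8) = 14
Day 5: max(0, 26 - 8) = 18
Day 6: max(0, 23 - 8) = 15
Total ADD = 84

84


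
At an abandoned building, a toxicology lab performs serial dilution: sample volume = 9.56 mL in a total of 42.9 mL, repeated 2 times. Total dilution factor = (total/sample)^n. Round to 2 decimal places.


Dilution factor calculation:
Single dilution = V_total / V_sample = 42.9 / 9.56 ≈ 4.487448
Number of dilutions = 2
Total DF = (42.9 / 9.56)^2 (full precision, rounded at the end) = 20.14

20.14


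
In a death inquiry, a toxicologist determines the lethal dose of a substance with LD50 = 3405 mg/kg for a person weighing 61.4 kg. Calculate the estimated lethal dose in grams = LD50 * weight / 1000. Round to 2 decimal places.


Lethal dose calculation:
Lethal dose = LD50 * body_weight / 1000
= 3405 * 61.4 / 1000
= 209067 / 1000
= 209.07 g

209.07


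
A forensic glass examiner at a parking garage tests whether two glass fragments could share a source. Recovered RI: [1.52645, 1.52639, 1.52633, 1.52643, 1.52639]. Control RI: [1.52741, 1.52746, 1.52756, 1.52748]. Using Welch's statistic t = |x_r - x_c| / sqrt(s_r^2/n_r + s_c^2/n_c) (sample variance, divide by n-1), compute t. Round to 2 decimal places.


Welch's t-criterion for glass RI comparison:
Recovered mean = sum / n_r = 7.63199 / 5 = 1.526398
Control mean = sum / n_c = 6.10991 / 4 = 1.5274775
Recovered sample variance s_r^2 = 2.12e-09
Control sample variance s_c^2 = 3.89167e-09
Welch SE (unpooled) = sqrt(s_r^2/n_r + s_c^2/n_c) = sqrt(4.24e-10 + 9.72917e-10) = sqrt(1.39692e-09) = 3.73754e-05
|mean_r - mean_c| = 0.0010795
t = 0.0010795 / 3.73754e-05 = 28.88

28.88


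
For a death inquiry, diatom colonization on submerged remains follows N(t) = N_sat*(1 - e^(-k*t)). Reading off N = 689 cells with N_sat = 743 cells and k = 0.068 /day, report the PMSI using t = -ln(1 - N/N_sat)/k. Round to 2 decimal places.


PMSI from diatom colonization curve:
N / N_sat = 689 / 743 = 0.927322
1 - N/N_sat = 0.072678
ln(1 - N/N_sat) = -2.621717
t = -ln(1 - N/N_sat) / k = -(-2.621717) / 0.068 = 38.55 days

38.55


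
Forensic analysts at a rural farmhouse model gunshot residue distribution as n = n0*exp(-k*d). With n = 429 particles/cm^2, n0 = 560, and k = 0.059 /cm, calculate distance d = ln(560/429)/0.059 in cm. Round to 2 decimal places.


GSR distance calculation:
n0/n = 560 / 429 = 1.305361
ln(n0/n) = 0.26648
d = 0.26648 / 0.059 = 4.52 cm

4.52


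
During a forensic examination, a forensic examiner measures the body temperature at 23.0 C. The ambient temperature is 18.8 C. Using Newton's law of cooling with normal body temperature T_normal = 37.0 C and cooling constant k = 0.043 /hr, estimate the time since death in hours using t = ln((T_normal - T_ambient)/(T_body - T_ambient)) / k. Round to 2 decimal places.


Using Newton's law of cooling:
t = ln((T_normal - T_ambient) / (T_body - T_ambient)) / k
T_normal - T_ambient = 18.2
T_body - T_ambient = 4.2
Ratio = 4.333333
ln(ratio) = 1.466337
t = 1.466337 / 0.043 = 34.10 hours

34.10


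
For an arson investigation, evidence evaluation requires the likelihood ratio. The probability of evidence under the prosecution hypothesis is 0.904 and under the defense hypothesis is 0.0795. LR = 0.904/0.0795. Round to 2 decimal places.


Likelihood ratio calculation:
LR = P(E|Hp) / P(E|Hd)
LR = 0.904 / 0.0795
LR = 11.37

11.37


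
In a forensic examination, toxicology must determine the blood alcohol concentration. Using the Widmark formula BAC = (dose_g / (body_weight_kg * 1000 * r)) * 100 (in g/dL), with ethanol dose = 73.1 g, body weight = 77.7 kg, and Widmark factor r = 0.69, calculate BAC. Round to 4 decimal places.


Applying the Widmark formula:
BAC = (dose_g / (body_wt * 1000 * r)) * 100
Denominator = 77.7 * 1000 * 0.69 = 53613
BAC = (73.1 / 53613) * 100
BAC = 0.1363 g/dL

0.1363


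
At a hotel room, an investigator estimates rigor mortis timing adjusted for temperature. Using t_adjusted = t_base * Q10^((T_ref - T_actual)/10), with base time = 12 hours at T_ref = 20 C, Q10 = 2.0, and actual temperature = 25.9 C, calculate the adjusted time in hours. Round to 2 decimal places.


Rigor mortis time adjustment:
Exponent = (T_ref - T_actual) / 10 = (20 - 25.9) / 10 = -0.59
Q10 factor = 2.0^-0.59 = 0.66434
t_adjusted = 12 * 0.66434 = 7.97 hours

7.97


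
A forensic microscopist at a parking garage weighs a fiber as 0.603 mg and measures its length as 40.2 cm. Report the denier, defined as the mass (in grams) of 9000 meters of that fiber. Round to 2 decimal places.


Denier calculation:
Mass in grams = 0.603 mg / 1000 = 0.000603 g
Length in meters = 40.2 cm / 100 = 0.402 m
Linear density = mass / length = 0.000603 / 0.402 = 0.0015 g/m
Denier = (g/m) * 9000 = 0.0015 * 9000 = 13.50

13.50


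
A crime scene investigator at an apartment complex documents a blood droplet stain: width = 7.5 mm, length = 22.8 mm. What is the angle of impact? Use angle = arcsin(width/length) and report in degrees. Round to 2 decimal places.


Blood spatter impact angle calculation:
width / length = 7.5 / 22.8 = 0.328947
angle = arcsin(0.328947)
angle = 19.20 degrees

19.20


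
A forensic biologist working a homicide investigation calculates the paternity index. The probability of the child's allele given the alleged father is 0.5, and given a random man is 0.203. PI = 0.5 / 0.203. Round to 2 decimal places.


Paternity Index calculation:
PI = P(allele|father) / P(allele|random)
PI = 0.5 / 0.203
PI = 2.46

2.46


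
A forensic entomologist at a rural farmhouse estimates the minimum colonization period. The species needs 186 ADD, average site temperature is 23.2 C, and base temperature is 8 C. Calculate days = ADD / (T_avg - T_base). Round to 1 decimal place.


Insect development time:
Effective temperature = avg_temp - T_base = 23.2 - 8 = 15.2 C
Days = ADD / effective_temp = 186 / 15.2 = 12.2 days

12.2


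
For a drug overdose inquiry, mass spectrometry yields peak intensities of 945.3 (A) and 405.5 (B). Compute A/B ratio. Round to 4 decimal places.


Spectral peak ratio:
Peak A = 945.3 counts
Peak B = 405.5 counts
Ratio = 945.3 / 405.5 = 2.3312

2.3312


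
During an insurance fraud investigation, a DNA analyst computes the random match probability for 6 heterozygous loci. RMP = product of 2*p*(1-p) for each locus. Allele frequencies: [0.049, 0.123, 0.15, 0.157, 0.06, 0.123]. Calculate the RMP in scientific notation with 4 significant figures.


Computing RMP for 6 loci:
Locus 1: 2 * 0.049 * 0.951 = 0.093198
Locus 2: 2 * 0.123 * 0.877 = 0.215742
Locus 3: 2 * 0.15 * 0.85 = 0.255
Locus 4: 2 * 0.157 * 0.843 = 0.264702
Locus 5: 2 * 0.06 * 0.94 = 0.1128
Locus 6: 2 * 0.123 * 0.877 = 0.215742
RMP = 3.303e-05

3.303e-05


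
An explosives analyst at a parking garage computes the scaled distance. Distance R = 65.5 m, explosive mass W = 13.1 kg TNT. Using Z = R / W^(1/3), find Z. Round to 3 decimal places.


Scaled distance calculation:
W^(1/3) = 13.1^(1/3) = 2.357348
Z = R / W^(1/3) = 65.5 / 2.357348
Z = 27.785 m/kg^(1/3)

27.785


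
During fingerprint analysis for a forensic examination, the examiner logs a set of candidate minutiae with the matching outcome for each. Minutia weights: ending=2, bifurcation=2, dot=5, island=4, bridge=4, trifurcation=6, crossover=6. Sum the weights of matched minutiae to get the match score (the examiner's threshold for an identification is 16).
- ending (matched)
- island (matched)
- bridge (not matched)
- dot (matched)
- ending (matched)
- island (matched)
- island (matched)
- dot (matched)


Weighted minutiae match score:
  ending: matched, +2 (running total 2)
  island: matched, +4 (running total 6)
  bridge: not matched, +0
  dot: matched, +5 (running total 11)
  ending: matched, +2 (running total 13)
  island: matched, +4 (running total 17)
  island: matched, +4 (running total 21)
  dot: matched, +5 (running total 26)
Total score = 26
Threshold = 16; verdict = identification

26


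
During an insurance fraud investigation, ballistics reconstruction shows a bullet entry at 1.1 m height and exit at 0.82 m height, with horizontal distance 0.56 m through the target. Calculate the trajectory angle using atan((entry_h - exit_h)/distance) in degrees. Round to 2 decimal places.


Bullet trajectory angle:
Height difference = 1.1 - 0.82 = 0.28 m
angle = atan(0.28 / 0.56)
angle = atan(0.5)
angle = 26.57 degrees

26.57


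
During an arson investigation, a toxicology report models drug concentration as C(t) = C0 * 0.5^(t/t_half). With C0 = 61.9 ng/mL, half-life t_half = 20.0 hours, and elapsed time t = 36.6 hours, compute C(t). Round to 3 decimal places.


Drug concentration decay:
Number of half-lives = t / t_half = 36.6 / 20.0 = 1.83
Decay factor = 0.5^1.83 = 0.28126462
C(t) = 61.9 * 0.28126462 = 17.410 ng/mL

17.410


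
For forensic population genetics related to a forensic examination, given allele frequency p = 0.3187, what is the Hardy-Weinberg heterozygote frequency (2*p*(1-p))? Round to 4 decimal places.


Hardy-Weinberg heterozygote frequency:
q = 1 - p = 1 - 0.3187 = 0.6813
2pq = 2 * 0.3187 * 0.6813 = 0.4343

0.4343


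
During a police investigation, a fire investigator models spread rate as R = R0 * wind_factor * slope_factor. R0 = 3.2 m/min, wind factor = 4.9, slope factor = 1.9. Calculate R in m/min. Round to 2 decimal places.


Fire spread rate calculation:
R = R0 * wind_factor * slope_factor
= 3.2 * 4.9 * 1.9
= 15.68 * 1.9
= 29.79 m/min

29.79


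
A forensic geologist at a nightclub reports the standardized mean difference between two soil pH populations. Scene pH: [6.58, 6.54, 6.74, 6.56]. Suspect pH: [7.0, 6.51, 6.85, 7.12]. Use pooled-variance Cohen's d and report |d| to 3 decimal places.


Pooled-variance Cohen's d for soil pH comparison:
Scene mean = 26.42 / 4 = 6.605
Suspect mean = 27.48 / 4 = 6.87
Scene sample variance s_s^2 = 0.008367
Suspect sample variance s_c^2 = 0.0698
Pooled variance = ((n_s-1)*s_s^2 + (n_c-1)*s_c^2) / (n_s + n_c - 2) = 0.039083
Pooled SD = sqrt(0.039083) = 0.197694
Mean difference = -0.265
|d| = |-0.265| / 0.197694 = 1.340

1.340


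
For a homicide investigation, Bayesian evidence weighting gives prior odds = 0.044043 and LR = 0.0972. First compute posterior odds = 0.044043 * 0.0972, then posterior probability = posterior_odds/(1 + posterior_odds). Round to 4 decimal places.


Bayesian evidence evaluation:
Posterior odds = prior_odds * LR = 0.044043 * 0.0972 = 0.00428098
Posterior probability = posterior_odds / (1 + posterior_odds)
= 0.00428098 / (1 + 0.00428098)
= 0.00428098 / 1.00428098
= 0.0043

0.0043


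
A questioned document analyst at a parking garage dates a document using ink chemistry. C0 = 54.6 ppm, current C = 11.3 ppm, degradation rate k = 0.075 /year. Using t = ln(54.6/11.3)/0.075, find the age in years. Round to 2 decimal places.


Document age estimation:
C0/C = 54.6 / 11.3 = 4.831858
ln(C0/C) = 1.575231
t = 1.575231 / 0.075 = 21.00 years

21.00


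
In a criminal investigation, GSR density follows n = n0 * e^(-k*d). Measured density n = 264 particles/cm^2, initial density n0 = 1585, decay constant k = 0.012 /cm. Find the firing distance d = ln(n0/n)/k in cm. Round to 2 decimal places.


GSR distance calculation:
n0/n = 1585 / 264 = 6.003788
ln(n0/n) = 1.792391
d = 1.792391 / 0.012 = 149.37 cm

149.37


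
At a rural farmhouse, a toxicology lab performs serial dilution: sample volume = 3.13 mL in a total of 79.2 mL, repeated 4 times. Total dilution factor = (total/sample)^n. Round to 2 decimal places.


Dilution factor calculation:
Single dilution = V_total / V_sample = 79.2 / 3.13 ≈ 25.303514
Number of dilutions = 4
Total DF = (79.2 / 3.13)^4 (full precision, rounded at the end) = 409942.91

409942.91


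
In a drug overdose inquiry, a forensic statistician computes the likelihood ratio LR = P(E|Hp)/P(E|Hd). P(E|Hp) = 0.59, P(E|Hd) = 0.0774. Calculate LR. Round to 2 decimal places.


Likelihood ratio calculation:
LR = P(E|Hp) / P(E|Hd)
LR = 0.59 / 0.0774
LR = 7.62

7.62


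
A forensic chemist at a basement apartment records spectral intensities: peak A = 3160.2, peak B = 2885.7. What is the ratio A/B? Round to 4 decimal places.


Spectral peak ratio:
Peak A = 3160.2 counts
Peak B = 2885.7 counts
Ratio = 3160.2 / 2885.7 = 1.0951

1.0951


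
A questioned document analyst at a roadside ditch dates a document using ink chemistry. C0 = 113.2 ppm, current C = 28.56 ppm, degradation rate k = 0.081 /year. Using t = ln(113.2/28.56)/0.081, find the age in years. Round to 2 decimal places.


Document age estimation:
C0/C = 113.2 / 28.56 = 3.963585
ln(C0/C) = 1.377149
t = 1.377149 / 0.081 = 17.00 years

17.00


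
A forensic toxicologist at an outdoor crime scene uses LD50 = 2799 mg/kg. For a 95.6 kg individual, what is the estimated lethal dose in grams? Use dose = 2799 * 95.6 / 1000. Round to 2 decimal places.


Lethal dose calculation:
Lethal dose = LD50 * body_weight / 1000
= 2799 * 95.6 / 1000
= 267584.4 / 1000
= 267.58 g

267.58


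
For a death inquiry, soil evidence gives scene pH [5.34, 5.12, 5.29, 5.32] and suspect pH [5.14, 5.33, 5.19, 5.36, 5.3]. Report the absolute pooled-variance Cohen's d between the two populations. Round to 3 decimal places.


Pooled-variance Cohen's d for soil pH comparison:
Scene mean = 21.07 / 4 = 5.2675
Suspect mean = 26.32 / 5 = 5.264
Scene sample variance s_s^2 = 0.010092
Suspect sample variance s_c^2 = 0.00893
Pooled variance = ((n_s-1)*s_s^2 + (n_c-1)*s_c^2) / (n_s + n_c - 2) = 0.009428
Pooled SD = sqrt(0.009428) = 0.097098
Mean difference = 0.0035
|d| = |0.0035| / 0.097098 = 0.036

0.036


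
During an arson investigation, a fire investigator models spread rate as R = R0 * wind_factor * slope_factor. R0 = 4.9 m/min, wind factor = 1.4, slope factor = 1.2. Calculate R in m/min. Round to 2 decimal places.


Fire spread rate calculation:
R = R0 * wind_factor * slope_factor
= 4.9 * 1.4 * 1.2
= 6.86 * 1.2
= 8.23 m/min

8.23


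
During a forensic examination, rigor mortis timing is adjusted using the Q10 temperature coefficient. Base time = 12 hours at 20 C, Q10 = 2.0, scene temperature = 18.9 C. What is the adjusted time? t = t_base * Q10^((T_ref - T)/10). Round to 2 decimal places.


Rigor mortis time adjustment:
Exponent = (T_ref - T_actual) / 10 = (20 - 18.9) / 10 = 0.11
Q10 factor = 2.0^0.11 = 1.07923
t_adjusted = 12 * 1.07923 = 12.95 hours

12.95


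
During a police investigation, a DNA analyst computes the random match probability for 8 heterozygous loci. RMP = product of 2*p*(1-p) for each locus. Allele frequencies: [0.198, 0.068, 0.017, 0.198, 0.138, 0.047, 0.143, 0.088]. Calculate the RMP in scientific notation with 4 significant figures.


Computing RMP for 8 loci:
Locus 1: 2 * 0.198 * 0.802 = 0.317592
Locus 2: 2 * 0.068 * 0.932 = 0.126752
Locus 3: 2 * 0.017 * 0.983 = 0.033422
Locus 4: 2 * 0.198 * 0.802 = 0.317592
Locus 5: 2 * 0.138 * 0.862 = 0.237912
Locus 6: 2 * 0.047 * 0.953 = 0.089582
Locus 7: 2 * 0.143 * 0.857 = 0.245102
Locus 8: 2 * 0.088 * 0.912 = 0.160512
RMP = 3.583e-07

3.583e-07


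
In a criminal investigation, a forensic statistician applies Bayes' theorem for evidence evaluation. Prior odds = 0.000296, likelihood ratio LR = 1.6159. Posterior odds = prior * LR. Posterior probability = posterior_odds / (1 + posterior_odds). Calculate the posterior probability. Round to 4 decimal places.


Bayesian evidence evaluation:
Posterior odds = prior_odds * LR = 0.000296 * 1.6159 = 0.0004783064
Posterior probability = posterior_odds / (1 + posterior_odds)
= 0.0004783064 / (1 + 0.0004783064)
= 0.0004783064 / 1.0004783064
= 0.0005

0.0005


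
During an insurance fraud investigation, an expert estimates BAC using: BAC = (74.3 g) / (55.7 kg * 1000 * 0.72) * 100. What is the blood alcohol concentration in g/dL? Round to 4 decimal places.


Applying the Widmark formula:
BAC = (dose_g / (body_wt * 1000 * r)) * 100
Denominator = 55.7 * 1000 * 0.72 = 40104
BAC = (74.3 / 40104) * 100
BAC = 0.1853 g/dL

0.1853


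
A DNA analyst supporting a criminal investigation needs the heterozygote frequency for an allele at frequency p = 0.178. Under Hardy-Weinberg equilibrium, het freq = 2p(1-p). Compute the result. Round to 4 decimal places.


Hardy-Weinberg heterozygote frequency:
q = 1 - p = 1 - 0.178 = 0.822
2pq = 2 * 0.178 * 0.822 = 0.2926

0.2926


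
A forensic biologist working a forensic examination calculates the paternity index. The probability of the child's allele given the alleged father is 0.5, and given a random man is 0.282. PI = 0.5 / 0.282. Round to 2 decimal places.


Paternity Index calculation:
PI = P(allele|father) / P(allele|random)
PI = 0.5 / 0.282
PI = 1.77

1.77


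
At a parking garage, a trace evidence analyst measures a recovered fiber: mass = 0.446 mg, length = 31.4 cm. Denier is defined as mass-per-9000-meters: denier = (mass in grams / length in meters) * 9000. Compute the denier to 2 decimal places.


Denier calculation:
Mass in grams = 0.446 mg / 1000 = 0.000446 g
Length in meters = 31.4 cm / 100 = 0.314 m
Linear density = mass / length = 0.000446 / 0.314 = 0.00142038 g/m
Denier = (g/m) * 9000 = 0.00142038 * 9000 = 12.78

12.78


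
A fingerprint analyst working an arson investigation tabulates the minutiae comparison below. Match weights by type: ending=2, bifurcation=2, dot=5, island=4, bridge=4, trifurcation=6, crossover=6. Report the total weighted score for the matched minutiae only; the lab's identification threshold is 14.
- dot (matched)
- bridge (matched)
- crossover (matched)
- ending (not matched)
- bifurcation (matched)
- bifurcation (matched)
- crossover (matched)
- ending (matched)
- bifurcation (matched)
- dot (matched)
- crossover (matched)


Weighted minutiae match score:
  dot: matched, +5 (running total 5)
  bridge: matched, +4 (running total 9)
  crossover: matched, +6 (running total 15)
  ending: not matched, +0
  bifurcation: matched, +2 (running total 17)
  bifurcation: matched, +2 (running total 19)
  crossover: matched, +6 (running total 25)
  ending: matched, +2 (running total 27)
  bifurcation: matched, +2 (running total 29)
  dot: matched, +5 (running total 34)
  crossover: matched, +6 (running total 40)
Total score = 40
Threshold = 14; verdict = identification

40


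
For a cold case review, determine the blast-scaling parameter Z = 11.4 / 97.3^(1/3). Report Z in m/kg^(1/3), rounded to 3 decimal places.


Scaled distance calculation:
W^(1/3) = 97.3^(1/3) = 4.599433
Z = R / W^(1/3) = 11.4 / 4.599433
Z = 2.479 m/kg^(1/3)

2.479


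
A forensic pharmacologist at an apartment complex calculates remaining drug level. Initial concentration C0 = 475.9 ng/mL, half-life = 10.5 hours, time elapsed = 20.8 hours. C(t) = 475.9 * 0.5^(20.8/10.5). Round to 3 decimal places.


Drug concentration decay:
Number of half-lives = t / t_half = 20.8 / 10.5 = 1.980952
Decay factor = 0.5^1.980952 = 0.25332265
C(t) = 475.9 * 0.25332265 = 120.556 ng/mL

120.556


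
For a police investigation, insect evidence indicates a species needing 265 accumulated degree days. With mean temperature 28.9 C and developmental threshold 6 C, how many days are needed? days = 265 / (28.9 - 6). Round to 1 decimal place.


Insect development time:
Effective temperature = avg_temp - T_base = 28.9 - 6 = 22.9 C
Days = ADD / effective_temp = 265 / 22.9 = 11.6 days

11.6


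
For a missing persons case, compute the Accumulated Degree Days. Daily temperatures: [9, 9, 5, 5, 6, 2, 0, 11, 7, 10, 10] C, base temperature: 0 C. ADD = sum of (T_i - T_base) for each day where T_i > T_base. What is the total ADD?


Computing ADD day by day:
Day 1: max(0, 9 - 0) = 9
Day 2: max(0, 9 - 0) = 9
Day 3: max(0, 5 - 0) = 5
Day 4: max(0, 5 - 0) = 5
Day 5: max(0, 6 - 0) = 6
Day 6: max(0, 2 - 0) = 2
Day 7: max(0, 0 - 0) = 0
Day 8: max(0, 11 - 0) = 11
Day 9: max(0, 7 - 0) = 7
Day 10: max(0, 10 - 0) = 10
Day 11: max(0, 10 - 0) = 10
Total ADD = 74

74


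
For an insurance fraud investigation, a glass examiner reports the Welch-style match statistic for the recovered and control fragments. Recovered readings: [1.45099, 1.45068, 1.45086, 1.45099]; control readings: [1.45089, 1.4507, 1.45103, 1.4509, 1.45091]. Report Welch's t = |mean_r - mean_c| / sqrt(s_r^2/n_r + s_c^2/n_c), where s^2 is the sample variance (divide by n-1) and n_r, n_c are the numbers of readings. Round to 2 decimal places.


Welch's t-criterion for glass RI comparison:
Recovered mean = sum / n_r = 5.80352 / 4 = 1.45088
Control mean = sum / n_c = 7.25443 / 5 = 1.450886
Recovered sample variance s_r^2 = 2.15333e-08
Control sample variance s_c^2 = 1.403e-08
Welch SE (unpooled) = sqrt(s_r^2/n_r + s_c^2/n_c) = sqrt(5.38333e-09 + 2.806e-09) = sqrt(8.18933e-09) = 9.04949e-05
|mean_r - mean_c| = 6e-06
t = 6e-06 / 9.04949e-05 = 0.07

0.07


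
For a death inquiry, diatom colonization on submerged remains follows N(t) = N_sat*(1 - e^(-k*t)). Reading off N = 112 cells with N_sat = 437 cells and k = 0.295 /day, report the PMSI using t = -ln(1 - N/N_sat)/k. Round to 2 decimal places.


PMSI from diatom colonization curve:
N / N_sat = 112 / 437 = 0.256293
1 - N/N_sat = 0.743707
ln(1 - N/N_sat) = -0.296108
t = -ln(1 - N/N_sat) / k = -(-0.296108) / 0.295 = 1.00 days

1.00


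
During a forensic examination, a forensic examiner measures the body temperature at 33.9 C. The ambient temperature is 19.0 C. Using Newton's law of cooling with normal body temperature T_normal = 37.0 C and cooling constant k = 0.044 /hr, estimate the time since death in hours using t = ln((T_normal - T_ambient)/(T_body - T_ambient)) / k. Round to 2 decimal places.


Using Newton's law of cooling:
t = ln((T_normal - T_ambient) / (T_body - T_ambient)) / k
T_normal - T_ambient = 18.0
T_body - T_ambient = 14.9
Ratio = 1.208054
ln(ratio) = 0.189011
t = 0.189011 / 0.044 = 4.30 hours

4.30


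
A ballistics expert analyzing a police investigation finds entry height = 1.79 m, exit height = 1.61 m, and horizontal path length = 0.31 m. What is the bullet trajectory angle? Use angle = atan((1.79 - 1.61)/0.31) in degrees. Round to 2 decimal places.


Bullet trajectory angle:
Height difference = 1.79 - 1.61 = 0.18 m
angle = atan(0.18 / 0.31)
angle = atan(0.580645)
angle = 30.14 degrees

30.14


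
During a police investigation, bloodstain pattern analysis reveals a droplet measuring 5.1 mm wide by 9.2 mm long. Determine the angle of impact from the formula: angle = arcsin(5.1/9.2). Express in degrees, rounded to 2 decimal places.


Blood spatter impact angle calculation:
width / length = 5.1 / 9.2 = 0.554348
angle = arcsin(0.554348)
angle = 33.67 degrees

33.67


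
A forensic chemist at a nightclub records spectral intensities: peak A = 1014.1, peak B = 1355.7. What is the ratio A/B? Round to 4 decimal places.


Spectral peak ratio:
Peak A = 1014.1 counts
Peak B = 1355.7 counts
Ratio = 1014.1 / 1355.7 = 0.7480

0.7480


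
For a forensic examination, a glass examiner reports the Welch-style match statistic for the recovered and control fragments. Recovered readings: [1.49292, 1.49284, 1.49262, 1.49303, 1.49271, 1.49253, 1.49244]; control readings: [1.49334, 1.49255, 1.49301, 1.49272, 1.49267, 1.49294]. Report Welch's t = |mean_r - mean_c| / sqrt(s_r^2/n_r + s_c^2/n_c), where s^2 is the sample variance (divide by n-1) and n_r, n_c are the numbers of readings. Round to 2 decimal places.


Welch's t-criterion for glass RI comparison:
Recovered mean = sum / n_r = 10.44909 / 7 = 1.4927271
Control mean = sum / n_c = 8.95723 / 6 = 1.4928717
Recovered sample variance s_r^2 = 4.57905e-08
Control sample variance s_c^2 = 8.20567e-08
Welch SE (unpooled) = sqrt(s_r^2/n_r + s_c^2/n_c) = sqrt(6.5415e-09 + 1.36761e-08) = sqrt(2.02176e-08) = 0.000142189
|mean_r - mean_c| = 0.000144524
t = 0.000144524 / 0.000142189 = 1.02

1.02


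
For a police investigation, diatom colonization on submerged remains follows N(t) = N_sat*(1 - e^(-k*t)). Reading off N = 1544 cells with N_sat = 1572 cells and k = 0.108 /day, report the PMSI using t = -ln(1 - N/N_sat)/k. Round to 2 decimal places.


PMSI from diatom colonization curve:
N / N_sat = 1544 / 1572 = 0.982188
1 - N/N_sat = 0.017812
ln(1 - N/N_sat) = -4.027883
t = -ln(1 - N/N_sat) / k = -(-4.027883) / 0.108 = 37.30 days

37.30


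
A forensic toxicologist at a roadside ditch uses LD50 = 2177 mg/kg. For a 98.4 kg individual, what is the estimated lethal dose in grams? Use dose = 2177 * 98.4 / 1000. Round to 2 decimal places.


Lethal dose calculation:
Lethal dose = LD50 * body_weight / 1000
= 2177 * 98.4 / 1000
= 214216.8 / 1000
= 214.22 g

214.22


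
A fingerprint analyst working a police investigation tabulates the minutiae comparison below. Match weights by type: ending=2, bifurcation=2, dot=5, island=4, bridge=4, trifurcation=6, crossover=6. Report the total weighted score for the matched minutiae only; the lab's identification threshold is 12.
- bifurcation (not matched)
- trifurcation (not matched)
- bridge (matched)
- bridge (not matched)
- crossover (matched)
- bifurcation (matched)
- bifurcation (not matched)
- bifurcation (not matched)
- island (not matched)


Weighted minutiae match score:
  bifurcation: not matched, +0
  trifurcation: not matched, +0
  bridge: matched, +4 (running total 4)
  bridge: not matched, +0
  crossover: matched, +6 (running total 10)
  bifurcation: matched, +2 (running total 12)
  bifurcation: not matched, +0
  bifurcation: not matched, +0
  island: not matched, +0
Total score = 12
Threshold = 12; verdict = identification

12


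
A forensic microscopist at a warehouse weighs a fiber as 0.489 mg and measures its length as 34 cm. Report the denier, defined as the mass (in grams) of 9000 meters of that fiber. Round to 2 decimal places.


Denier calculation:
Mass in grams = 0.489 mg / 1000 = 0.000489 g
Length in meters = 34 cm / 100 = 0.34 m
Linear density = mass / length = 0.000489 / 0.34 = 0.00143824 g/m
Denier = (g/m) * 9000 = 0.00143824 * 9000 = 12.94

12.94


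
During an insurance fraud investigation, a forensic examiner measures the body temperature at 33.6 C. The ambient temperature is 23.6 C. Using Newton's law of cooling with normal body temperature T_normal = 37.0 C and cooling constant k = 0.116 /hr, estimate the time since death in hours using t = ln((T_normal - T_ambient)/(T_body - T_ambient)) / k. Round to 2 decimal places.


Using Newton's law of cooling:
t = ln((T_normal - T_ambient) / (T_body - T_ambient)) / k
T_normal - T_ambient = 13.4
T_body - T_ambient = 10.0
Ratio = 1.34
ln(ratio) = 0.29267
t = 0.29267 / 0.116 = 2.52 hours

2.52


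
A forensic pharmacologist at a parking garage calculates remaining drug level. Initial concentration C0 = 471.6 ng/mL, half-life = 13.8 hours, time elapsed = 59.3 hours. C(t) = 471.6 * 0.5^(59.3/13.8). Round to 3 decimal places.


Drug concentration decay:
Number of half-lives = t / t_half = 59.3 / 13.8 = 4.297101
Decay factor = 0.5^4.297101 = 0.05086789
C(t) = 471.6 * 0.05086789 = 23.989 ng/mL

23.989


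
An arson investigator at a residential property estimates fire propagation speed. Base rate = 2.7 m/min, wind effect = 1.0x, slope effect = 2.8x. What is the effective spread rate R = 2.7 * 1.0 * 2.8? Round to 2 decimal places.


Fire spread rate calculation:
R = R0 * wind_factor * slope_factor
= 2.7 * 1.0 * 2.8
= 2.7 * 2.8
= 7.56 m/min

7.56


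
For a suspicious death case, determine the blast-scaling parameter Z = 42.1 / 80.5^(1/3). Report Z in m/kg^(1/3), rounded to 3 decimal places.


Scaled distance calculation:
W^(1/3) = 80.5^(1/3) = 4.317828
Z = R / W^(1/3) = 42.1 / 4.317828
Z = 9.750 m/kg^(1/3)

9.750


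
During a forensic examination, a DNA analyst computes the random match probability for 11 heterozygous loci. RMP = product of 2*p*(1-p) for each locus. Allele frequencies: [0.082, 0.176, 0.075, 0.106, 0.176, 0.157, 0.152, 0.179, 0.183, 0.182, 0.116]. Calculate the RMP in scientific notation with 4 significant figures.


Computing RMP for 11 loci:
Locus 1: 2 * 0.082 * 0.918 = 0.150552
Locus 2: 2 * 0.176 * 0.824 = 0.290048
Locus 3: 2 * 0.075 * 0.925 = 0.13875
Locus 4: 2 * 0.106 * 0.894 = 0.189528
Locus 5: 2 * 0.176 * 0.824 = 0.290048
Locus 6: 2 * 0.157 * 0.843 = 0.264702
Locus 7: 2 * 0.152 * 0.848 = 0.257792
Locus 8: 2 * 0.179 * 0.821 = 0.293918
Locus 9: 2 * 0.183 * 0.817 = 0.299022
Locus 10: 2 * 0.182 * 0.818 = 0.297752
Locus 11: 2 * 0.116 * 0.884 = 0.205088
RMP = 1.220e-07

1.220e-07


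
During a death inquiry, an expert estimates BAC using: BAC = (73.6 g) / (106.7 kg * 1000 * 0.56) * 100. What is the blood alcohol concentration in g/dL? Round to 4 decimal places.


Applying the Widmark formula:
BAC = (dose_g / (body_wt * 1000 * r)) * 100
Denominator = 106.7 * 1000 * 0.56 = 59752
BAC = (73.6 / 59752) * 100
BAC = 0.1232 g/dL

0.1232


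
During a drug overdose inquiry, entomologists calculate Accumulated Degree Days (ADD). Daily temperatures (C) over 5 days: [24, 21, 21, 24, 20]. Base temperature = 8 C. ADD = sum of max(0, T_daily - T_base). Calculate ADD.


Computing ADD day by day:
Day 1: max(0, 24 - 8) = 16
Day 2: max(0, 21 - 8) = 13
Day 3: max(0, 21 - 8) = 13
Day 4: max(0, 24 - 8) = 16
Day 5: max(0, 20 - 8) = 12
Total ADD = 70

70


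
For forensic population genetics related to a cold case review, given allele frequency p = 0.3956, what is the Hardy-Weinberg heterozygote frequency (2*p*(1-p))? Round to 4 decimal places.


Hardy-Weinberg heterozygote frequency:
q = 1 - p = 1 - 0.3956 = 0.6044
2pq = 2 * 0.3956 * 0.6044 = 0.4782

0.4782


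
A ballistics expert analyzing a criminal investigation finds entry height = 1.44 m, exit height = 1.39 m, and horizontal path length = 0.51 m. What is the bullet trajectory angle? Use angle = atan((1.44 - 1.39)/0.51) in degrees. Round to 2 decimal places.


Bullet trajectory angle:
Height difference = 1.44 - 1.39 = 0.05 m
angle = atan(0.05 / 0.51)
angle = atan(0.098039)
angle = 5.60 degrees

5.60


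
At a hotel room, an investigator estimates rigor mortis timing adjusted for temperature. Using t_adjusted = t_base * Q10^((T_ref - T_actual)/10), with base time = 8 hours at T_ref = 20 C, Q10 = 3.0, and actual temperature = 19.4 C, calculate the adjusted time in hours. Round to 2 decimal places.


Rigor mortis time adjustment:
Exponent = (T_ref - T_actual) / 10 = (20 - 19.4) / 10 = 0.06
Q10 factor = 3.0^0.06 = 1.06814
t_adjusted = 8 * 1.06814 = 8.55 hours

8.55


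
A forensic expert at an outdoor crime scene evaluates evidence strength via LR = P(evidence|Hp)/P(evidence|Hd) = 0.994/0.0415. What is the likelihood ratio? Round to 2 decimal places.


Likelihood ratio calculation:
LR = P(E|Hp) / P(E|Hd)
LR = 0.994 / 0.0415
LR = 23.95

23.95


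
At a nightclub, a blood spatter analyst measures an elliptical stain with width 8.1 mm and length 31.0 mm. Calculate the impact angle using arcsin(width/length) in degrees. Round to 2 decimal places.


Blood spatter impact angle calculation:
width / length = 8.1 / 31.0 = 0.26129
angle = arcsin(0.26129)
angle = 15.15 degrees

15.15


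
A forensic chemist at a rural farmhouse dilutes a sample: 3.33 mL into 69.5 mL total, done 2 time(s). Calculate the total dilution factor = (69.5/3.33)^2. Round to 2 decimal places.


Dilution factor calculation:
Single dilution = V_total / V_sample = 69.5 / 3.33 ≈ 20.870871
Number of dilutions = 2
Total DF = (69.5 / 3.33)^2 (full precision, rounded at the end) = 435.59

435.59


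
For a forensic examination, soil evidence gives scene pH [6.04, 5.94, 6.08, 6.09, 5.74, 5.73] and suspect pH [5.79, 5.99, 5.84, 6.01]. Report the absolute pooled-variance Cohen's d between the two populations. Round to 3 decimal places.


Pooled-variance Cohen's d for soil pH comparison:
Scene mean = 35.62 / 6 = 5.936667
Suspect mean = 23.63 / 4 = 5.9075
Scene sample variance s_s^2 = 0.027227
Suspect sample variance s_c^2 = 0.011892
Pooled variance = ((n_s-1)*s_s^2 + (n_c-1)*s_c^2) / (n_s + n_c - 2) = 0.021476
Pooled SD = sqrt(0.021476) = 0.146547
Mean difference = 0.029167
|d| = |0.029167| / 0.146547 = 0.199

0.199


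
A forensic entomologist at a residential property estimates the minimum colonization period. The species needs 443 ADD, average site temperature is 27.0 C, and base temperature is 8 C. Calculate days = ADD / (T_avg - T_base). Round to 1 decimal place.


Insect development time:
Effective temperature = avg_temp - T_base = 27.0 - 8 = 19.0 C
Days = ADD / effective_temp = 443 / 19.0 = 23.3 days

23.3


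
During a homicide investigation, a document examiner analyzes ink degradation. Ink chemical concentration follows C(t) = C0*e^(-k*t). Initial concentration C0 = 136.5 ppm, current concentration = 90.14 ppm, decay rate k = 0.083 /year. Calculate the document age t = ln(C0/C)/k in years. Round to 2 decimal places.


Document age estimation:
C0/C = 136.5 / 90.14 = 1.514311
ln(C0/C) = 0.414961
t = 0.414961 / 0.083 = 5.00 years

5.00


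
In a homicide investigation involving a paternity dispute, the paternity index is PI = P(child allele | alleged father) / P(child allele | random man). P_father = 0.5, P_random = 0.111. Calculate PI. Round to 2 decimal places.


Paternity Index calculation:
PI = P(allele|father) / P(allele|random)
PI = 0.5 / 0.111
PI = 4.50

4.50


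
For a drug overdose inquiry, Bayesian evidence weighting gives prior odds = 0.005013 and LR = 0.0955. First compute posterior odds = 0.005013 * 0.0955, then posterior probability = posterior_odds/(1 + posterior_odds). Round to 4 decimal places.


Bayesian evidence evaluation:
Posterior odds = prior_odds * LR = 0.005013 * 0.0955 = 0.0004787415
Posterior probability = posterior_odds / (1 + posterior_odds)
= 0.0004787415 / (1 + 0.0004787415)
= 0.0004787415 / 1.0004787415
= 0.0005

0.0005


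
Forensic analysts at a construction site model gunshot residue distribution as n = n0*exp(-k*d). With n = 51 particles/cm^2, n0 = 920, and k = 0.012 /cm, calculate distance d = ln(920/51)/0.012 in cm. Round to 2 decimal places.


GSR distance calculation:
n0/n = 920 / 51 = 18.039216
ln(n0/n) = 2.892548
d = 2.892548 / 0.012 = 241.05 cm

241.05


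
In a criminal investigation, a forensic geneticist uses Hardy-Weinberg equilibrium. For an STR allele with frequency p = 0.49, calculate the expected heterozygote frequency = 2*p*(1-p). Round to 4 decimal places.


Hardy-Weinberg heterozygote frequency:
q = 1 - p = 1 - 0.49 = 0.51
2pq = 2 * 0.49 * 0.51 = 0.4998

0.4998


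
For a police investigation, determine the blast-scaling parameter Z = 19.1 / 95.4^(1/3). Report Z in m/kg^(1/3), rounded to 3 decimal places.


Scaled distance calculation:
W^(1/3) = 95.4^(1/3) = 4.569298
Z = R / W^(1/3) = 19.1 / 4.569298
Z = 4.180 m/kg^(1/3)

4.180


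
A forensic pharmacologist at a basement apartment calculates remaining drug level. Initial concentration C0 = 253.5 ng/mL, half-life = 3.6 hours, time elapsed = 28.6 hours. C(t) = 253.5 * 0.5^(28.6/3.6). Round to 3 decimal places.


Drug concentration decay:
Number of half-lives = t / t_half = 28.6 / 3.6 = 7.944444
Decay factor = 0.5^7.944444 = 0.00405961
C(t) = 253.5 * 0.00405961 = 1.029 ng/mL

1.029


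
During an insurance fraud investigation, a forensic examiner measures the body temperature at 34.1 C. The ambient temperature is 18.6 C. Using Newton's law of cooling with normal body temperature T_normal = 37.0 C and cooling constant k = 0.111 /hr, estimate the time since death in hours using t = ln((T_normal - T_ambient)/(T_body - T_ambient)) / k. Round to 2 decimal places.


Using Newton's law of cooling:
t = ln((T_normal - T_ambient) / (T_body - T_ambient)) / k
T_normal - T_ambient = 18.4
T_body - T_ambient = 15.5
Ratio = 1.187097
ln(ratio) = 0.171511
t = 0.171511 / 0.111 = 1.55 hours

1.55


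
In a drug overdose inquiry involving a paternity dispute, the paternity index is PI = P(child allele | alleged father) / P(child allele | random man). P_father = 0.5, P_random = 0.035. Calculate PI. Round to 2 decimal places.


Paternity Index calculation:
PI = P(allele|father) / P(allele|random)
PI = 0.5 / 0.035
PI = 14.29

14.29


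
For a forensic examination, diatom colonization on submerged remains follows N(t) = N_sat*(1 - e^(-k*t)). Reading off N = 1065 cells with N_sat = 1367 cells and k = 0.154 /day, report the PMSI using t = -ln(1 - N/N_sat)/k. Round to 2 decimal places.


PMSI from diatom colonization curve:
N / N_sat = 1065 / 1367 = 0.779078
1 - N/N_sat = 0.220922
ln(1 - N/N_sat) = -1.509946
t = -ln(1 - N/N_sat) / k = -(-1.509946) / 0.154 = 9.80 days

9.80


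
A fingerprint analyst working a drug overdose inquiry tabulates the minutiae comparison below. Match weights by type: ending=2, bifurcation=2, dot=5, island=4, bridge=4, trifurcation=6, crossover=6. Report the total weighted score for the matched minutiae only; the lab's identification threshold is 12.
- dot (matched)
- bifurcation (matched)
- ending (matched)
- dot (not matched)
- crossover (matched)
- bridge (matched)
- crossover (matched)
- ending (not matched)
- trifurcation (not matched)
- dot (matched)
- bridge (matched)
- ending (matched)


Weighted minutiae match score:
  dot: matched, +5 (running total 5)
  bifurcation: matched, +2 (running total 7)
  ending: matched, +2 (running total 9)
  dot: not matched, +0
  crossover: matched, +6 (running total 15)
  bridge: matched, +4 (running total 19)
  crossover: matched, +6 (running total 25)
  ending: not matched, +0
  trifurcation: not matched, +0
  dot: matched, +5 (running total 30)
  bridge: matched, +4 (running total 34)
  ending: matched, +2 (running total 36)
Total score = 36
Threshold = 12; verdict = identification

36


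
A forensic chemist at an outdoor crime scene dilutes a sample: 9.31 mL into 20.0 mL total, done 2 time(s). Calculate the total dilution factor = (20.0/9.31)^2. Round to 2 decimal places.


Dilution factor calculation:
Single dilution = V_total / V_sample = 20.0 / 9.31 ≈ 2.148228
Number of dilutions = 2
Total DF = (20.0 / 9.31)^2 (full precision, rounded at the end) = 4.61

4.61


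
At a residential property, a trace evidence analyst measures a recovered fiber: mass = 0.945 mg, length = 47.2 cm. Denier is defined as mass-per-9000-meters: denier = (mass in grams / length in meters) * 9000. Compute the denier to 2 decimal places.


Denier calculation:
Mass in grams = 0.945 mg / 1000 = 0.000945 g
Length in meters = 47.2 cm / 100 = 0.472 m
Linear density = mass / length = 0.000945 / 0.472 = 0.00200212 g/m
Denier = (g/m) * 9000 = 0.00200212 * 9000 = 18.02

18.02


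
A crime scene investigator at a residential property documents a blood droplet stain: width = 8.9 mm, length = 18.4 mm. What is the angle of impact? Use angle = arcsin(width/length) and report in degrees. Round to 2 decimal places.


Blood spatter impact angle calculation:
width / length = 8.9 / 18.4 = 0.483696
angle = arcsin(0.483696)
angle = 28.93 degrees

28.93


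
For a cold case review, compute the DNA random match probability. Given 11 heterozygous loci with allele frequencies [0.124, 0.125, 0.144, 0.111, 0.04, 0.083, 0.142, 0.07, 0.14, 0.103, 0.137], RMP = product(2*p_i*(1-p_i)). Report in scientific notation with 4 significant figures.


Computing RMP for 11 loci:
Locus 1: 2 * 0.124 * 0.876 = 0.217248
Locus 2: 2 * 0.125 * 0.875 = 0.21875
Locus 3: 2 * 0.144 * 0.856 = 0.246528
Locus 4: 2 * 0.111 * 0.889 = 0.197358
Locus 5: 2 * 0.04 * 0.96 = 0.0768
Locus 6: 2 * 0.083 * 0.917 = 0.152222
Locus 7: 2 * 0.142 * 0.858 = 0.243672
Locus 8: 2 * 0.07 * 0.93 = 0.1302
Locus 9: 2 * 0.14 * 0.86 = 0.2408
Locus 10: 2 * 0.103 * 0.897 = 0.184782
Locus 11: 2 * 0.137 * 0.863 = 0.236462
RMP = 9.023e-09

9.023e-09


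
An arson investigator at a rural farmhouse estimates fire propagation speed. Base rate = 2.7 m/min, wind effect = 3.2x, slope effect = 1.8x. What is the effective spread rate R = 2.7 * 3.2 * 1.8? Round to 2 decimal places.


Fire spread rate calculation:
R = R0 * wind_factor * slope_factor
= 2.7 * 3.2 * 1.8
= 8.64 * 1.8
= 15.55 m/min

15.55
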